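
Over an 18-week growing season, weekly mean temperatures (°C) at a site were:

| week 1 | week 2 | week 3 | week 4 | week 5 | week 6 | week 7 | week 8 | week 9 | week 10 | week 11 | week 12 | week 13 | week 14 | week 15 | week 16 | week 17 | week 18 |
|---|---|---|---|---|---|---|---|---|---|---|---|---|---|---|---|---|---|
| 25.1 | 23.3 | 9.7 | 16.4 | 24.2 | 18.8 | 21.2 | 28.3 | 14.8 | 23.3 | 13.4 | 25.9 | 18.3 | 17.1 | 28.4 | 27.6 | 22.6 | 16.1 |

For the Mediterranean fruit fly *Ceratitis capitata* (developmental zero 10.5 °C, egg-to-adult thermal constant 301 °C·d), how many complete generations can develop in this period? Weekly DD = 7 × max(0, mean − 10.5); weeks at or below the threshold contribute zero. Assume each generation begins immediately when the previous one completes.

4 generations

Weekly DD (7 × max(0, T̄ − 10.5)): 102.2, 89.6, 0.0, 41.3, 95.9, 58.1, 74.9, 124.6, 30.1, 89.6, 20.3, 107.8, 54.6, 46.2, 125.3, 119.7, 84.7, 39.2.
Season total = 1304.1 DD.
Complete generations = ⌊1304.1 / 301⌋ = 4.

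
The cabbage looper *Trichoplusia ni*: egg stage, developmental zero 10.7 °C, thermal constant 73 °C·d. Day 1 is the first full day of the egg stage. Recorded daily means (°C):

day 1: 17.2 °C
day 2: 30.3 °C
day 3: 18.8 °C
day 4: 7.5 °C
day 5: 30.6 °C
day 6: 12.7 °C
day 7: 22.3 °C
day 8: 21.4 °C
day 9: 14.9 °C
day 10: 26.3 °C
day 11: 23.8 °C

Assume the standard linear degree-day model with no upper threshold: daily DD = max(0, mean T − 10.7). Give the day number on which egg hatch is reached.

day 8

Daily DD above 10.7 °C: 6.5, 19.6, 8.1, 0.0, 19.9, 2.0, 11.6, 10.7, 4.2, 15.6, 13.1.
Cumulative: 6.5, 26.1, 34.2, 34.2, 54.1, 56.1, 67.7, 78.4, 82.6, 98.2, 111.3.
The total first reaches 73 DD on day 8.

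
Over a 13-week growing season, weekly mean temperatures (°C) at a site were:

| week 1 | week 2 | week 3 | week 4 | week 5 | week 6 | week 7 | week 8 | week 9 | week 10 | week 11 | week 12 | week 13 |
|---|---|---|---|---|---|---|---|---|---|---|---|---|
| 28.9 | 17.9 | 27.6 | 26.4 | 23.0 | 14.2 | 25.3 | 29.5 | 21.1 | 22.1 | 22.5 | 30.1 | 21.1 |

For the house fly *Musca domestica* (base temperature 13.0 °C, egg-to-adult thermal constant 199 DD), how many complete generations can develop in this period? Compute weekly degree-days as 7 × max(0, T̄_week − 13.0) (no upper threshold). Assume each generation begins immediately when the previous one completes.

4 generations

Weekly DD (7 × max(0, T̄ − 13.0)): 111.3, 34.3, 102.2, 93.8, 70.0, 8.4, 86.1, 115.5, 56.7, 63.7, 66.5, 119.7, 56.7.
Season total = 984.9 DD.
Complete generations = ⌊984.9 / 199⌋ = 4.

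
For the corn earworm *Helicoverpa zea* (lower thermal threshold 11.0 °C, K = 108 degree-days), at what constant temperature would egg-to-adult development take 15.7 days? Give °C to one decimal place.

17.9 °C

Required daily accumulation = 108 / 15.7 = 6.879 DD/day.
T = T_base + 6.879 = 11.0 + 6.879 = 17.879 ≈ 17.9 °C.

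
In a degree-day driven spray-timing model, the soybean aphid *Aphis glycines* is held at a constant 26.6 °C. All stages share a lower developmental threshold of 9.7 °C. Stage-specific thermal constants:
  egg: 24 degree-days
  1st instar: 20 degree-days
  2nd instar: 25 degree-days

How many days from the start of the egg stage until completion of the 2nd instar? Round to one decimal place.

4.1 days

Daily accumulation at 26.6 °C = 26.6 − 9.7 = 16.9 DD/day.
Total K = 24 + 20 + 25 = 69 DD.
Total duration = 69 / 16.9 = 4.083 ≈ 4.1 days.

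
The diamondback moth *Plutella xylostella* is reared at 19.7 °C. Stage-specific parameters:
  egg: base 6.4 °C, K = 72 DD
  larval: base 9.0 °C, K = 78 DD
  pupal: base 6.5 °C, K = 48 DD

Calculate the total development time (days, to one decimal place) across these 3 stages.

16.3 days

egg: 72 / (19.7 − 6.4) = 72 / 13.3 = 5.414 d.
larval: 78 / (19.7 − 9.0) = 78 / 10.7 = 7.290 d.
pupal: 48 / (19.7 − 6.5) = 48 / 13.2 = 3.636 d.
Sum = 16.340 ≈ 16.3 days.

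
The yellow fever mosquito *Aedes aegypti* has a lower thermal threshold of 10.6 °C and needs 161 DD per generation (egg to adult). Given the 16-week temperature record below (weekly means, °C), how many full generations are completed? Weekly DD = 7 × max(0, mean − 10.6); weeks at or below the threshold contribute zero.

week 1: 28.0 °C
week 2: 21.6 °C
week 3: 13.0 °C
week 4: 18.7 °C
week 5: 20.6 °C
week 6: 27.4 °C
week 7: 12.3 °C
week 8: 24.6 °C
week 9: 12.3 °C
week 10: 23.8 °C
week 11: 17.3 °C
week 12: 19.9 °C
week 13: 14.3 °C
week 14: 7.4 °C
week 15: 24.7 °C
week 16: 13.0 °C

Weekly DD (7 × max(0, T̄ − 10.6)): 121.8, 77.0, 16.8, 56.7, 70.0, 117.6, 11.9, 98.0, 11.9, 92.4, 46.9, 65.1, 25.9, 0.0, 98.7, 16.8.
Season total = 927.5 DD.
Complete generations = ⌊927.5 / 161⌋ = 5.

5 generations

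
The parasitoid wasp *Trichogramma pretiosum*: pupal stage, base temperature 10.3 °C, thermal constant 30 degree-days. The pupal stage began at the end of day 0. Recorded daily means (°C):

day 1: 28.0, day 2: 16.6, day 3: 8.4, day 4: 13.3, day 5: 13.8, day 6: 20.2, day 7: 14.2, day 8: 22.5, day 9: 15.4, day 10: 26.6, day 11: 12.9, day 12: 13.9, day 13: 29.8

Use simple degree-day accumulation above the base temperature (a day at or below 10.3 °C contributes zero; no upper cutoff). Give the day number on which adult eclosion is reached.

day 5

Daily DD above 10.3 °C: 17.7, 6.3, 0.0, 3.0, 3.5, 9.9, 3.9, 12.2, 5.1, 16.3, 2.6, 3.6, 19.5.
Cumulative: 17.7, 24.0, 24.0, 27.0, 30.5, 40.4, 44.3, 56.5, 61.6, 77.9, 80.5, 84.1, 103.6.
The total first reaches 30 DD on day 5.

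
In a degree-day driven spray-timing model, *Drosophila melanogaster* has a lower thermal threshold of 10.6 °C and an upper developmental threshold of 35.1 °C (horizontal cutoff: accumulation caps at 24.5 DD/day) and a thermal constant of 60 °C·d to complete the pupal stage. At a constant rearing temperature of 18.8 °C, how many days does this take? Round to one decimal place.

7.3 days

Daily accumulation = 18.8 − 10.6 = 8.2 DD/day.
Duration = 60 / 8.2 = 7.317 ≈ 7.3 days.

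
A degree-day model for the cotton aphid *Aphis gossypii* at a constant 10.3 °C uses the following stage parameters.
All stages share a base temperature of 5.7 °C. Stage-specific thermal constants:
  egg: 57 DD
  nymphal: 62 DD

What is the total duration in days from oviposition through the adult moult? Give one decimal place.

25.9 days

Daily accumulation at 10.3 °C = 10.3 − 5.7 = 4.6 DD/day.
Total K = 57 + 62 = 119 DD.
Total duration = 119 / 4.6 = 25.870 ≈ 25.9 days.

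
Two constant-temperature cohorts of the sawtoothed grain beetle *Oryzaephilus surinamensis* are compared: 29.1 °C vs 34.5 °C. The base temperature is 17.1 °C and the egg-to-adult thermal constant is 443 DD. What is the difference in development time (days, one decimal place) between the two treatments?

11.5 days

At 29.1 °C: 443 / (29.1 − 17.1) = 443 / 12.0 = 36.917 d.
At 34.5 °C: 443 / (34.5 − 17.1) = 443 / 17.4 = 25.460 d.
Difference = |36.917 − 25.460| = 11.457 ≈ 11.5 days.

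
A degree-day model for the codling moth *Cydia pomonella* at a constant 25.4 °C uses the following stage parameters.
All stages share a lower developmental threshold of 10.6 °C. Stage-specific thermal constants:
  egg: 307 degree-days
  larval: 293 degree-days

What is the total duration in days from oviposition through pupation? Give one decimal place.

Daily accumulation at 25.4 °C = 25.4 − 10.6 = 14.8 DD/day.
Total K = 307 + 293 = 600 DD.
Total duration = 600 / 14.8 = 40.541 ≈ 40.5 days.

40.5 days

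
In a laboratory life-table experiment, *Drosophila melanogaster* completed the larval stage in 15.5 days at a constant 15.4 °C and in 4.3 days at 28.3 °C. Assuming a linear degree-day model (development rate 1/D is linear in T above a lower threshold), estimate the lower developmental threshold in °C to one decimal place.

Equal thermal constants: D₁(T₁ − T_b) = D₂(T₂ − T_b).
15.5·(15.4 − T_b) = 4.3·(28.3 − T_b)
T_b = (15.5·15.4 − 4.3·28.3) / (15.5 − 4.3) = 117.01 / 11.2 = 10.447 °C ≈ 10.4 °C.

10.4 °C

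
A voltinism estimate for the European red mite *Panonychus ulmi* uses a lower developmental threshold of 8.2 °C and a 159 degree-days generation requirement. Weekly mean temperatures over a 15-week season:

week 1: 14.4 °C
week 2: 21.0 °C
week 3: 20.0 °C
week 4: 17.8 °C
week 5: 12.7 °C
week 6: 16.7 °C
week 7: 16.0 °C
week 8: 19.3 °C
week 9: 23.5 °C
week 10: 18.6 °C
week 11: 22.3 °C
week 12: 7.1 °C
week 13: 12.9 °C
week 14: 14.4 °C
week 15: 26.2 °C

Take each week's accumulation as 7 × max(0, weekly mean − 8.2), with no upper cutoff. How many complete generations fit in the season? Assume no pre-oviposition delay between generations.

6 generations

Weekly DD (7 × max(0, T̄ − 8.2)): 43.4, 89.6, 82.6, 67.2, 31.5, 59.5, 54.6, 77.7, 107.1, 72.8, 98.7, 0.0, 32.9, 43.4, 126.0.
Season total = 987.0 DD.
Complete generations = ⌊987.0 / 159⌋ = 6.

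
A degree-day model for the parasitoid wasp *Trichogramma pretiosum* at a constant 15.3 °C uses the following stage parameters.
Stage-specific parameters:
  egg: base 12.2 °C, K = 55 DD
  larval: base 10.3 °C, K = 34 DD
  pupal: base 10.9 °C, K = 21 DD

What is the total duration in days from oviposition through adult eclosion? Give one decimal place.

29.3 days

egg: 55 / (15.3 − 12.2) = 55 / 3.1 = 17.742 d.
larval: 34 / (15.3 − 10.3) = 34 / 5.0 = 6.800 d.
pupal: 21 / (15.3 − 10.9) = 21 / 4.4 = 4.773 d.
Sum = 29.315 ≈ 29.3 days.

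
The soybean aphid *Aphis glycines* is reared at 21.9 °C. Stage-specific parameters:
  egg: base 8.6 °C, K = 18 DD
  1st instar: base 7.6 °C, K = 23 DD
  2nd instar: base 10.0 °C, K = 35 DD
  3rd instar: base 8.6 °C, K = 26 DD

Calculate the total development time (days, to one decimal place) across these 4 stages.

egg: 18 / (21.9 − 8.6) = 18 / 13.3 = 1.353 d.
1st instar: 23 / (21.9 − 7.6) = 23 / 14.3 = 1.608 d.
2nd instar: 35 / (21.9 − 10.0) = 35 / 11.9 = 2.941 d.
3rd instar: 26 / (21.9 − 8.6) = 26 / 13.3 = 1.955 d.
Sum = 7.858 ≈ 7.9 days.

7.9 days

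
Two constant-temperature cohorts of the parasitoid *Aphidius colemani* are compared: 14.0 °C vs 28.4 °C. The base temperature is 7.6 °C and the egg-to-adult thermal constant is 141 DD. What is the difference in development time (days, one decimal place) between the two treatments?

At 14.0 °C: 141 / (14.0 − 7.6) = 141 / 6.4 = 22.031 d.
At 28.4 °C: 141 / (28.4 − 7.6) = 141 / 20.8 = 6.779 d.
Difference = |22.031 − 6.779| = 15.252 ≈ 15.3 days.

15.3 days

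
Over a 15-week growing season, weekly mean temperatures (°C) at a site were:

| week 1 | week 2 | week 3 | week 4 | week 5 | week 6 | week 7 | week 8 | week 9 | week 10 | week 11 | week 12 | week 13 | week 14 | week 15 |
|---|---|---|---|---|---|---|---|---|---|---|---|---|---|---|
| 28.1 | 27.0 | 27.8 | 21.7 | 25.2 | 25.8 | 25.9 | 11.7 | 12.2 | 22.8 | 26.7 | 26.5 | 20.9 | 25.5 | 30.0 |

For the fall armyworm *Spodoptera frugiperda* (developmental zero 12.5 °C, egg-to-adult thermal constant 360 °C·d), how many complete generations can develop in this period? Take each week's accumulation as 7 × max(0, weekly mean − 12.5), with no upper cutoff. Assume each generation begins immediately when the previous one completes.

3 generations

Weekly DD (7 × max(0, T̄ − 12.5)): 109.2, 101.5, 107.1, 64.4, 88.9, 93.1, 93.8, 0.0, 0.0, 72.1, 99.4, 98.0, 58.8, 91.0, 122.5.
Season total = 1199.8 DD.
Complete generations = ⌊1199.8 / 360⌋ = 3.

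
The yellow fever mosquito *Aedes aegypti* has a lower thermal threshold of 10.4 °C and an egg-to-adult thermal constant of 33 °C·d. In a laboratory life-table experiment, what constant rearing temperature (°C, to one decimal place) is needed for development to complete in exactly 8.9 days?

14.1 °C

Required daily accumulation = 33 / 8.9 = 3.708 DD/day.
T = T_base + 3.708 = 10.4 + 3.708 = 14.108 ≈ 14.1 °C.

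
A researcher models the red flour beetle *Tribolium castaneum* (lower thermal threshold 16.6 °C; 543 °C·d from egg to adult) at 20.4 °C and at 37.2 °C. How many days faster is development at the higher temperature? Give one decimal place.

At 20.4 °C: 543 / (20.4 − 16.6) = 543 / 3.8 = 142.895 d.
At 37.2 °C: 543 / (37.2 − 16.6) = 543 / 20.6 = 26.359 d.
Difference = |142.895 − 26.359| = 116.536 ≈ 116.5 days.

116.5 days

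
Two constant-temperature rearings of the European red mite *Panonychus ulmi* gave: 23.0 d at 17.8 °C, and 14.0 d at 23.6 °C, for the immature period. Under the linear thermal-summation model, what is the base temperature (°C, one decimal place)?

Equal thermal constants: D₁(T₁ − T_b) = D₂(T₂ − T_b).
23.0·(17.8 − T_b) = 14.0·(23.6 − T_b)
T_b = (23.0·17.8 − 14.0·23.6) / (23.0 − 14.0) = 79.00 / 9.0 = 8.778 °C ≈ 8.8 °C.

8.8 °C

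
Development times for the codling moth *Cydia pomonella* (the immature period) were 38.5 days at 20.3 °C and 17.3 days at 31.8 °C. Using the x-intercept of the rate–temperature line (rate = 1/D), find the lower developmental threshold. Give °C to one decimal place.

10.9 °C

Equal thermal constants: D₁(T₁ − T_b) = D₂(T₂ − T_b).
38.5·(20.3 − T_b) = 17.3·(31.8 − T_b)
T_b = (38.5·20.3 − 17.3·31.8) / (38.5 − 17.3) = 231.41 / 21.2 = 10.916 °C ≈ 10.9 °C.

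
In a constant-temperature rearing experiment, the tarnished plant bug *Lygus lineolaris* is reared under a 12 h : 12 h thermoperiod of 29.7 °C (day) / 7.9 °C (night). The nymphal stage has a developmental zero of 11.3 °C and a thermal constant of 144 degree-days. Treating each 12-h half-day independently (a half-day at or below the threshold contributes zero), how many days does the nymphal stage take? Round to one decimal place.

Day half: max(0, 29.7 − 11.3) × 0.5 = 18.4 × 0.5 = 9.20 DD.
Night half: max(0, 7.9 − 11.3) × 0.5 = 0.0 × 0.5 = 0.00 DD.
Per 24 h: 9.20 DD/day.
Duration = 144 / 9.20 = 15.652 ≈ 15.7 days.

15.7 days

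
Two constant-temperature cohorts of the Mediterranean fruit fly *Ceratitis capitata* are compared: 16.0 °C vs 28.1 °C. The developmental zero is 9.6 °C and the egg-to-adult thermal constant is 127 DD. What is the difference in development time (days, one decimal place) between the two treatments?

13.0 days

At 16.0 °C: 127 / (16.0 − 9.6) = 127 / 6.4 = 19.844 d.
At 28.1 °C: 127 / (28.1 − 9.6) = 127 / 18.5 = 6.865 d.
Difference = |19.844 − 6.865| = 12.979 ≈ 13.0 days.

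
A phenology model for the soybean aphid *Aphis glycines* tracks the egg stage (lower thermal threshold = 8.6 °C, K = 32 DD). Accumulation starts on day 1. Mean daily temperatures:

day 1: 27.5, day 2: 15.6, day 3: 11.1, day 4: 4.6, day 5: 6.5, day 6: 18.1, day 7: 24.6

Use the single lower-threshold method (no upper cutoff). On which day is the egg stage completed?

day 6

Daily DD above 8.6 °C: 18.9, 7.0, 2.5, 0.0, 0.0, 9.5, 16.0.
Cumulative: 18.9, 25.9, 28.4, 28.4, 28.4, 37.9, 53.9.
The total first reaches 32 DD on day 6.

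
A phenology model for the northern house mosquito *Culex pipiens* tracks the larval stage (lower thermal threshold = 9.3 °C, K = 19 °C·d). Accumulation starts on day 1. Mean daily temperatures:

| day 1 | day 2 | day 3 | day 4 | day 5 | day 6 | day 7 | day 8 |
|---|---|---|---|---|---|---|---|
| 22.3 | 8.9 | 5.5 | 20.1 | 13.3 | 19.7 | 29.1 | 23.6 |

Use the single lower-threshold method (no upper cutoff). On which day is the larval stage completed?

Daily DD above 9.3 °C: 13.0, 0.0, 0.0, 10.8, 4.0, 10.4, 19.8, 14.3.
Cumulative: 13.0, 13.0, 13.0, 23.8, 27.8, 38.2, 58.0, 72.3.
The total first reaches 19 DD on day 4.

day 4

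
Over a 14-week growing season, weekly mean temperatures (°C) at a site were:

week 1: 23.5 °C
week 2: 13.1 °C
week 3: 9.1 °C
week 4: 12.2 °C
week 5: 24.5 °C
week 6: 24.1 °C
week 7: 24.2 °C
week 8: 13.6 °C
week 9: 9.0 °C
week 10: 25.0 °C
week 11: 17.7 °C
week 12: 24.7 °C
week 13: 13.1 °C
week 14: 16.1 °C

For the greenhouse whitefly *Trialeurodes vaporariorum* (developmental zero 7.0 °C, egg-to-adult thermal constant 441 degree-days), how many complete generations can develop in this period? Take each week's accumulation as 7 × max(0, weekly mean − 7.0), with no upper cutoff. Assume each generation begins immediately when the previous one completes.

Weekly DD (7 × max(0, T̄ − 7.0)): 115.5, 42.7, 14.7, 36.4, 122.5, 119.7, 120.4, 46.2, 14.0, 126.0, 74.9, 123.9, 42.7, 63.7.
Season total = 1063.3 DD.
Complete generations = ⌊1063.3 / 441⌋ = 2.

2 generations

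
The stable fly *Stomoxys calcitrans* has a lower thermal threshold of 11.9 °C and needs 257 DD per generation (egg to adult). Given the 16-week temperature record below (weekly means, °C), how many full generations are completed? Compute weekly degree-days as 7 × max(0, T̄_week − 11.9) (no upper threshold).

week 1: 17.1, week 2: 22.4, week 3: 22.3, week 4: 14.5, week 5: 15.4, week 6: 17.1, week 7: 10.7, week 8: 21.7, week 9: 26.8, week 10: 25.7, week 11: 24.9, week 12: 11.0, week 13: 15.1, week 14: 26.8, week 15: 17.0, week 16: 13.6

Weekly DD (7 × max(0, T̄ − 11.9)): 36.4, 73.5, 72.8, 18.2, 24.5, 36.4, 0.0, 68.6, 104.3, 96.6, 91.0, 0.0, 22.4, 104.3, 35.7, 11.9.
Season total = 796.6 DD.
Complete generations = ⌊796.6 / 257⌋ = 3.

3 generations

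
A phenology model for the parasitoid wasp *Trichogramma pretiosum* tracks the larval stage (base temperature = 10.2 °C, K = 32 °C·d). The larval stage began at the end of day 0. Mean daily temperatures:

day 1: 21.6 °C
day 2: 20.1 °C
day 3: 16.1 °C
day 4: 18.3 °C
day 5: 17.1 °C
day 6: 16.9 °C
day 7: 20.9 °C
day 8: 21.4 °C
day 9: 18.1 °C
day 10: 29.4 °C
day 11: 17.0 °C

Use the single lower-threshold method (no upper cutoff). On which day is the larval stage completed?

day 4

Daily DD above 10.2 °C: 11.4, 9.9, 5.9, 8.1, 6.9, 6.7, 10.7, 11.2, 7.9, 19.2, 6.8.
Cumulative: 11.4, 21.3, 27.2, 35.3, 42.2, 48.9, 59.6, 70.8, 78.7, 97.9, 104.7.
The total first reaches 32 DD on day 4.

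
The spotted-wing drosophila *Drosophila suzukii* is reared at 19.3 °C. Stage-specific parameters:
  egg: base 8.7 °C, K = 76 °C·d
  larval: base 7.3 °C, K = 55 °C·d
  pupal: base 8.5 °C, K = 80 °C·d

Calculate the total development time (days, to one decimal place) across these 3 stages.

19.2 days

egg: 76 / (19.3 − 8.7) = 76 / 10.6 = 7.170 d.
larval: 55 / (19.3 − 7.3) = 55 / 12.0 = 4.583 d.
pupal: 80 / (19.3 − 8.5) = 80 / 10.8 = 7.407 d.
Sum = 19.161 ≈ 19.2 days.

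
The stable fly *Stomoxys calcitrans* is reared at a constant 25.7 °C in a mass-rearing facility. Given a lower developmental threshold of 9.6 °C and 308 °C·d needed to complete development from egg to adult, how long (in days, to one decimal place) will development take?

Daily accumulation = 25.7 − 9.6 = 16.1 DD/day.
Duration = 308 / 16.1 = 19.130 ≈ 19.1 days.

19.1 days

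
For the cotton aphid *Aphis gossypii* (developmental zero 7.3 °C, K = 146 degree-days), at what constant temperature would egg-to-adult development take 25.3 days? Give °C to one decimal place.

13.1 °C

Required daily accumulation = 146 / 25.3 = 5.771 DD/day.
T = T_base + 5.771 = 7.3 + 5.771 = 13.071 ≈ 13.1 °C.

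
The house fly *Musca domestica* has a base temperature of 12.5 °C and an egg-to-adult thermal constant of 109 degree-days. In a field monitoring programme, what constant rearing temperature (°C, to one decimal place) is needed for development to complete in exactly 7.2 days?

Required daily accumulation = 109 / 7.2 = 15.139 DD/day.
T = T_base + 15.139 = 12.5 + 15.139 = 27.639 ≈ 27.6 °C.

27.6 °C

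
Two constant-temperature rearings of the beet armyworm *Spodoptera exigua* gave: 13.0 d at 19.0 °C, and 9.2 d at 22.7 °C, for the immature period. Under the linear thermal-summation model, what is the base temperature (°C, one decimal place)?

Equal thermal constants: D₁(T₁ − T_b) = D₂(T₂ − T_b).
13.0·(19.0 − T_b) = 9.2·(22.7 − T_b)
T_b = (13.0·19.0 − 9.2·22.7) / (13.0 − 9.2) = 38.16 / 3.8 = 10.042 °C ≈ 10.0 °C.

10.0 °C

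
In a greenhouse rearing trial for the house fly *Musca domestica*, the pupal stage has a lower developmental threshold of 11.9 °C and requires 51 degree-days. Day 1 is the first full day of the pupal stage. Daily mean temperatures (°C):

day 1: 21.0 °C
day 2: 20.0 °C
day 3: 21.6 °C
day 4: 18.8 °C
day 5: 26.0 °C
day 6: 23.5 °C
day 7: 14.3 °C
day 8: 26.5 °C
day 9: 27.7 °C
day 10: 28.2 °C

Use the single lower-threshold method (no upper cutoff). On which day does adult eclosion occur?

day 6

Daily DD above 11.9 °C: 9.1, 8.1, 9.7, 6.9, 14.1, 11.6, 2.4, 14.6, 15.8, 16.3.
Cumulative: 9.1, 17.2, 26.9, 33.8, 47.9, 59.5, 61.9, 76.5, 92.3, 108.6.
The total first reaches 51 DD on day 6.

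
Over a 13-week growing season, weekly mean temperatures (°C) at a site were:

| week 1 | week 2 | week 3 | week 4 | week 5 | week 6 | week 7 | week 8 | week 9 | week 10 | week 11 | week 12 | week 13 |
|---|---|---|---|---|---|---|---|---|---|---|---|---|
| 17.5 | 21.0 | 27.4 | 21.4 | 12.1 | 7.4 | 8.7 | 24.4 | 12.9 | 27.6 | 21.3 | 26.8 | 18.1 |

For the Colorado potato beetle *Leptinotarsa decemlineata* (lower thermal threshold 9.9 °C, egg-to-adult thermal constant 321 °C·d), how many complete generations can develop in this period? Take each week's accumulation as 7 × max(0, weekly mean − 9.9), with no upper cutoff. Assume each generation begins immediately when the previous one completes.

Weekly DD (7 × max(0, T̄ − 9.9)): 53.2, 77.7, 122.5, 80.5, 15.4, 0.0, 0.0, 101.5, 21.0, 123.9, 79.8, 118.3, 57.4.
Season total = 851.2 DD.
Complete generations = ⌊851.2 / 321⌋ = 2.

2 generations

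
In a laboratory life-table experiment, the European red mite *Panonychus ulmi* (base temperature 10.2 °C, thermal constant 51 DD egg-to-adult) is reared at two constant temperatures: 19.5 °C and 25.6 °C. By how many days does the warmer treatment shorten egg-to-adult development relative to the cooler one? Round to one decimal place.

At 19.5 °C: 51 / (19.5 − 10.2) = 51 / 9.3 = 5.484 d.
At 25.6 °C: 51 / (25.6 − 10.2) = 51 / 15.4 = 3.312 d.
Difference = |5.484 − 3.312| = 2.172 ≈ 2.2 days.

2.2 days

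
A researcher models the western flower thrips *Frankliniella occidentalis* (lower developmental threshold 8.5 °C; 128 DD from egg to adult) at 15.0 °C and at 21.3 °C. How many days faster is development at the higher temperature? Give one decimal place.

9.7 days

At 15.0 °C: 128 / (15.0 − 8.5) = 128 / 6.5 = 19.692 d.
At 21.3 °C: 128 / (21.3 − 8.5) = 128 / 12.8 = 10.000 d.
Difference = |19.692 − 10.000| = 9.692 ≈ 9.7 days.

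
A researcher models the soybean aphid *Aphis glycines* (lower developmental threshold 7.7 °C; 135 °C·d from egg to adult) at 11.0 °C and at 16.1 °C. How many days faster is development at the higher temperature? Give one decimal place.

At 11.0 °C: 135 / (11.0 − 7.7) = 135 / 3.3 = 40.909 d.
At 16.1 °C: 135 / (16.1 − 7.7) = 135 / 8.4 = 16.071 d.
Difference = |40.909 − 16.071| = 24.838 ≈ 24.8 days.

24.8 days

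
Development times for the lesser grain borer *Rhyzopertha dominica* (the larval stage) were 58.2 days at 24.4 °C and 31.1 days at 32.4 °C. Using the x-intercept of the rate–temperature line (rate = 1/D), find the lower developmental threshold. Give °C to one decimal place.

15.2 °C

Linear rate model ⇒ the product D·(T − T_b) is constant across temperatures.
58.2·(24.4 − T_b) = 31.1·(32.4 − T_b)
T_b = (58.2·24.4 − 31.1·32.4) / (58.2 − 31.1) = 412.44 / 27.1 = 15.219 °C ≈ 15.2 °C.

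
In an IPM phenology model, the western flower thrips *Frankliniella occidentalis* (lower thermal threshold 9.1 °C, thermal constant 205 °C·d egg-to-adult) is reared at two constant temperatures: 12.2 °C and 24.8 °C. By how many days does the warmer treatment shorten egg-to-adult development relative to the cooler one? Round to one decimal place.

53.1 days

At 12.2 °C: 205 / (12.2 − 9.1) = 205 / 3.1 = 66.129 d.
At 24.8 °C: 205 / (24.8 − 9.1) = 205 / 15.7 = 13.057 d.
Difference = |66.129 − 13.057| = 53.072 ≈ 53.1 days.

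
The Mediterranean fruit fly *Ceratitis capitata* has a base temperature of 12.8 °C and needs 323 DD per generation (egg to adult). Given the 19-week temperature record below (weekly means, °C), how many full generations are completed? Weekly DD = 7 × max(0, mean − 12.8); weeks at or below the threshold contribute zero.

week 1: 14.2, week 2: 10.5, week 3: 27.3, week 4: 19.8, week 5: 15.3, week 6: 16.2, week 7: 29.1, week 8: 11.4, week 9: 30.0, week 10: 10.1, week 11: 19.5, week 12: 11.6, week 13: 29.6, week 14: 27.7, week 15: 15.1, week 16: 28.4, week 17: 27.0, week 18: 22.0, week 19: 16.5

3 generations

Weekly DD (7 × max(0, T̄ − 12.8)): 9.8, 0.0, 101.5, 49.0, 17.5, 23.8, 114.1, 0.0, 120.4, 0.0, 46.9, 0.0, 117.6, 104.3, 16.1, 109.2, 99.4, 64.4, 25.9.
Season total = 1019.9 DD.
Complete generations = ⌊1019.9 / 323⌋ = 3.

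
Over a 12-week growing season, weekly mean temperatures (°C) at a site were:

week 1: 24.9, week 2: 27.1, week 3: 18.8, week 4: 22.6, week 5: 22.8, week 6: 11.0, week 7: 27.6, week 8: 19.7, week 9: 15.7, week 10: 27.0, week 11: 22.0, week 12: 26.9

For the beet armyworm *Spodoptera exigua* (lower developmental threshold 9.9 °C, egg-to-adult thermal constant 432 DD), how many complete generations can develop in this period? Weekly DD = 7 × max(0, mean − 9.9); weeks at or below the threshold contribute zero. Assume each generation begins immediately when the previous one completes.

2 generations

Weekly DD (7 × max(0, T̄ − 9.9)): 105.0, 120.4, 62.3, 88.9, 90.3, 7.7, 123.9, 68.6, 40.6, 119.7, 84.7, 119.0.
Season total = 1031.1 DD.
Complete generations = ⌊1031.1 / 432⌋ = 2.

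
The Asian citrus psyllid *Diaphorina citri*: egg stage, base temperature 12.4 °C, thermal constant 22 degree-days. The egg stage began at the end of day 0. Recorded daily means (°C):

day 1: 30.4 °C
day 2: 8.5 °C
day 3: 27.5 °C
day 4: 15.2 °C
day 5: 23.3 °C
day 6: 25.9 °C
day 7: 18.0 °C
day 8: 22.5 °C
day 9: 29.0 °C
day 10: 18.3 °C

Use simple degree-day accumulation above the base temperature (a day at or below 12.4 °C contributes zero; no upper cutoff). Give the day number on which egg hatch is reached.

day 3

Daily DD above 12.4 °C: 18.0, 0.0, 15.1, 2.8, 10.9, 13.5, 5.6, 10.1, 16.6, 5.9.
Cumulative: 18.0, 18.0, 33.1, 35.9, 46.8, 60.3, 65.9, 76.0, 92.6, 98.5.
The total first reaches 22 DD on day 3.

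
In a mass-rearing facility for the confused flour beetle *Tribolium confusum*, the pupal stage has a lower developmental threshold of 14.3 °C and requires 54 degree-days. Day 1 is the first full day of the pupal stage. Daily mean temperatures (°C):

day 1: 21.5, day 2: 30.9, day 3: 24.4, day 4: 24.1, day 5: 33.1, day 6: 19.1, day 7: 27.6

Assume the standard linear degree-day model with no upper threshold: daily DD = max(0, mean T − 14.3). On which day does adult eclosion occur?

Daily DD above 14.3 °C: 7.2, 16.6, 10.1, 9.8, 18.8, 4.8, 13.3.
Cumulative: 7.2, 23.8, 33.9, 43.7, 62.5, 67.3, 80.6.
The total first reaches 54 DD on day 5.

day 5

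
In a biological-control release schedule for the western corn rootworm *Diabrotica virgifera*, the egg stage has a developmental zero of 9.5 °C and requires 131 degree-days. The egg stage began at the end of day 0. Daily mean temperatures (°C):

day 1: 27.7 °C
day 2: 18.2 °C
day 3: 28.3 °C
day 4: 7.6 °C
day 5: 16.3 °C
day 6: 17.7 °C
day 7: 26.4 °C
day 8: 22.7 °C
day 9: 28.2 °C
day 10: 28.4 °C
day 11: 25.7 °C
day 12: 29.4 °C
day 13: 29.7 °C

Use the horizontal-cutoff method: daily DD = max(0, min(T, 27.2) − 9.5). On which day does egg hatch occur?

day 11

Daily DD above 9.5 °C (capped at 17.7): 17.7, 8.7, 17.7, 0.0, 6.8, 8.2, 16.9, 13.2, 17.7, 17.7, 16.2, 17.7, 17.7.
Cumulative: 17.7, 26.4, 44.1, 44.1, 50.9, 59.1, 76.0, 89.2, 106.9, 124.6, 140.8, 158.5, 176.2.
The total first reaches 131 DD on day 11.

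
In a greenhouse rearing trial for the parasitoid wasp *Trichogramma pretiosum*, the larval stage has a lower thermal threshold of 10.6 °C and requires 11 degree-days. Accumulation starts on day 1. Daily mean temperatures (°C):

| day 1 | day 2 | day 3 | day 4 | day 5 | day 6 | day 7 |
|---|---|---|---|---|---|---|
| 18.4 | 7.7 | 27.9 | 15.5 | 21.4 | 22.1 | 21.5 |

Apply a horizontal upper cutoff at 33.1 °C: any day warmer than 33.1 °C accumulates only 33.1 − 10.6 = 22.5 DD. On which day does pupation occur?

Daily DD above 10.6 °C (capped at 22.5): 7.8, 0.0, 17.3, 4.9, 10.8, 11.5, 10.9.
Cumulative: 7.8, 7.8, 25.1, 30.0, 40.8, 52.3, 63.2.
The total first reaches 11 DD on day 3.

day 3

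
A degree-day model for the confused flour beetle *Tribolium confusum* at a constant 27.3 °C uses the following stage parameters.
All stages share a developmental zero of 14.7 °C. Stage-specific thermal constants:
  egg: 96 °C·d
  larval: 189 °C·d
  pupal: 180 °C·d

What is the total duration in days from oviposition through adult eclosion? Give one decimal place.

Daily accumulation at 27.3 °C = 27.3 − 14.7 = 12.6 DD/day.
Total K = 96 + 189 + 180 = 465 DD.
Total duration = 465 / 12.6 = 36.905 ≈ 36.9 days.

36.9 days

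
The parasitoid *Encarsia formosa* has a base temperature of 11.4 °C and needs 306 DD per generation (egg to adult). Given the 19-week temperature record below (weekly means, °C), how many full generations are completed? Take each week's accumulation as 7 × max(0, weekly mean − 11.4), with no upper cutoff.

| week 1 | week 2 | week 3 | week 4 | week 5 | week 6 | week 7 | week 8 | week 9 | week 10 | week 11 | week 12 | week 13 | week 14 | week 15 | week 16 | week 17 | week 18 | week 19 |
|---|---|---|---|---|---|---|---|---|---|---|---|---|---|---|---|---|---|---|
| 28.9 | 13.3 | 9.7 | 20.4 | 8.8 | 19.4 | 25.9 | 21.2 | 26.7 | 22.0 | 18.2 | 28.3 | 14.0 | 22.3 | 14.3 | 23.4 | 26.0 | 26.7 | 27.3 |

Weekly DD (7 × max(0, T̄ − 11.4)): 122.5, 13.3, 0.0, 63.0, 0.0, 56.0, 101.5, 68.6, 107.1, 74.2, 47.6, 118.3, 18.2, 76.3, 20.3, 84.0, 102.2, 107.1, 111.3.
Season total = 1291.5 DD.
Complete generations = ⌊1291.5 / 306⌋ = 4.

4 generations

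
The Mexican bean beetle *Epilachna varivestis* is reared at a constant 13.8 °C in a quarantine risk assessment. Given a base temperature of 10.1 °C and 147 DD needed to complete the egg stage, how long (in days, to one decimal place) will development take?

Daily accumulation = 13.8 − 10.1 = 3.7 DD/day.
Duration = 147 / 3.7 = 39.730 ≈ 39.7 days.

39.7 days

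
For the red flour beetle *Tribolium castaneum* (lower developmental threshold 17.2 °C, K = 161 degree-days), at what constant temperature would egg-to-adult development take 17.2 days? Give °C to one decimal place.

Required daily accumulation = 161 / 17.2 = 9.360 DD/day.
T = T_base + 9.360 = 17.2 + 9.360 = 26.560 ≈ 26.6 °C.

26.6 °C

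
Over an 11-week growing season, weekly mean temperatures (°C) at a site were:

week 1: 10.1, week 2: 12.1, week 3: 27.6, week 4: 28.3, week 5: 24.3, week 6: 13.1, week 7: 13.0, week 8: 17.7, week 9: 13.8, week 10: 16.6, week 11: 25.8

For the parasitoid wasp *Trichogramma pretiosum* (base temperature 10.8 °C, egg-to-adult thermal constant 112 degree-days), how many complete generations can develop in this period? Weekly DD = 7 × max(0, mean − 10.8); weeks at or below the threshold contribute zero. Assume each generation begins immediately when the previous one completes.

Weekly DD (7 × max(0, T̄ − 10.8)): 0.0, 9.1, 117.6, 122.5, 94.5, 16.1, 15.4, 48.3, 21.0, 40.6, 105.0.
Season total = 590.1 DD.
Complete generations = ⌊590.1 / 112⌋ = 5.

5 generations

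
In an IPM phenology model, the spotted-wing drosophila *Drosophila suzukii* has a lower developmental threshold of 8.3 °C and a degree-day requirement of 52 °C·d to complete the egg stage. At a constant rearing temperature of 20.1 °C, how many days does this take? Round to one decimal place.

4.4 days

Daily accumulation = 20.1 − 8.3 = 11.8 DD/day.
Duration = 52 / 11.8 = 4.407 ≈ 4.4 days.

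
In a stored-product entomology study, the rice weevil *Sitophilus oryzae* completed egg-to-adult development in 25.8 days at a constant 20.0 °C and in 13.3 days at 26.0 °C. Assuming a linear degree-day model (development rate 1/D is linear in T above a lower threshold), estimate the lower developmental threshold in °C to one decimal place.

Linear rate model ⇒ the product D·(T − T_b) is constant across temperatures.
25.8·(20.0 − T_b) = 13.3·(26.0 − T_b)
T_b = (25.8·20.0 − 13.3·26.0) / (25.8 − 13.3) = 170.20 / 12.5 = 13.616 °C ≈ 13.6 °C.

13.6 °C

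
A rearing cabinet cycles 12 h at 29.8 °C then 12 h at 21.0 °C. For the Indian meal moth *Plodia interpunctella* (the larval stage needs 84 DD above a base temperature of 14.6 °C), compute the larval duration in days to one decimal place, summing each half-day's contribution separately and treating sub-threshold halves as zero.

7.8 days

Day half: max(0, 29.8 − 14.6) × 0.5 = 15.2 × 0.5 = 7.60 DD.
Night half: max(0, 21.0 − 14.6) × 0.5 = 6.4 × 0.5 = 3.20 DD.
Per 24 h: 10.80 DD/day.
Duration = 84 / 10.80 = 7.778 ≈ 7.8 days.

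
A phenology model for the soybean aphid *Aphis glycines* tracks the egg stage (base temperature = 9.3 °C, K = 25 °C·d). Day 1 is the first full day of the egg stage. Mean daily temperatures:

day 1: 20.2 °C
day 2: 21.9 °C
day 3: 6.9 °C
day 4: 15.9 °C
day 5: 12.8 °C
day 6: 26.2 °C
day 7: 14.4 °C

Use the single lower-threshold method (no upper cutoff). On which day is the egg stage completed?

day 4

Daily DD above 9.3 °C: 10.9, 12.6, 0.0, 6.6, 3.5, 16.9, 5.1.
Cumulative: 10.9, 23.5, 23.5, 30.1, 33.6, 50.5, 55.6.
The total first reaches 25 DD on day 4.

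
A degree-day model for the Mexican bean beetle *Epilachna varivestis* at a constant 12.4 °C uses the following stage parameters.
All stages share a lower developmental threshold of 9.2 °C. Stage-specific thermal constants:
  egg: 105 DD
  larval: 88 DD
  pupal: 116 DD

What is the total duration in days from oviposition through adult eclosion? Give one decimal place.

96.6 days

Daily accumulation at 12.4 °C = 12.4 − 9.2 = 3.2 DD/day.
Total K = 105 + 88 + 116 = 309 DD.
Total duration = 309 / 3.2 = 96.562 ≈ 96.6 days.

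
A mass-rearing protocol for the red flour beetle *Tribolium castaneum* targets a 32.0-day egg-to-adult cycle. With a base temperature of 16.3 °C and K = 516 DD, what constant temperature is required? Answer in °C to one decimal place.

32.4 °C

Required daily accumulation = 516 / 32.0 = 16.125 DD/day.
T = T_base + 16.125 = 16.3 + 16.125 = 32.425 ≈ 32.4 °C.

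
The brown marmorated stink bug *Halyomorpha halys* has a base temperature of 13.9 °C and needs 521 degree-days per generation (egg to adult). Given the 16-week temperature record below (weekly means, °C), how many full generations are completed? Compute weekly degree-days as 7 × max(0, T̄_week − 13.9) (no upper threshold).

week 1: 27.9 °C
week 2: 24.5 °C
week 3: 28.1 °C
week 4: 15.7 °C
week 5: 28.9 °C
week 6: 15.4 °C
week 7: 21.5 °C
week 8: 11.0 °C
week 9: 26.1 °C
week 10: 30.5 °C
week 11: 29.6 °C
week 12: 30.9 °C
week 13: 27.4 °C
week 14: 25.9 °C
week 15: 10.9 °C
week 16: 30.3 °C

2 generations

Weekly DD (7 × max(0, T̄ − 13.9)): 98.0, 74.2, 99.4, 12.6, 105.0, 10.5, 53.2, 0.0, 85.4, 116.2, 109.9, 119.0, 94.5, 84.0, 0.0, 114.8.
Season total = 1176.7 DD.
Complete generations = ⌊1176.7 / 521⌋ = 2.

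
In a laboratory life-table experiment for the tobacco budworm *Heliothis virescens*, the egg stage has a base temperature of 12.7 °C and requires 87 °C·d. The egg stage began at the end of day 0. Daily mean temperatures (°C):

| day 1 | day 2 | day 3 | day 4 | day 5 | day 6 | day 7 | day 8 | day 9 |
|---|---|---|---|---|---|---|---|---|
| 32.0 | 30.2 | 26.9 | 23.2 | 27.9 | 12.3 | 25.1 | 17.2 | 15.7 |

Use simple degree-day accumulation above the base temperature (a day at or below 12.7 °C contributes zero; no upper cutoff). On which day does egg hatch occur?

Daily DD above 12.7 °C: 19.3, 17.5, 14.2, 10.5, 15.2, 0.0, 12.4, 4.5, 3.0.
Cumulative: 19.3, 36.8, 51.0, 61.5, 76.7, 76.7, 89.1, 93.6, 96.6.
The total first reaches 87 DD on day 7.

day 7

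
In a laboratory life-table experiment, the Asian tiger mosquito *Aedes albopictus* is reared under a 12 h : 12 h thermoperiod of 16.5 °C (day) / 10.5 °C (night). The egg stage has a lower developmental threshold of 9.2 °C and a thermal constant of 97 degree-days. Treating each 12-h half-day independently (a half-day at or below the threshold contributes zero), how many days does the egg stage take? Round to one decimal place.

Day half: max(0, 16.5 − 9.2) × 0.5 = 7.3 × 0.5 = 3.65 DD.
Night half: max(0, 10.5 − 9.2) × 0.5 = 1.3 × 0.5 = 0.65 DD.
Per 24 h: 4.30 DD/day.
Duration = 97 / 4.30 = 22.558 ≈ 22.6 days.

22.6 days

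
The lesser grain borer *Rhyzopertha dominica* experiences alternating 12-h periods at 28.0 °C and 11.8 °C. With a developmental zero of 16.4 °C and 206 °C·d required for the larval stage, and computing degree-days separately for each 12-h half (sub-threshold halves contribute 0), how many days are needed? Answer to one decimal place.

35.5 days

Day half: max(0, 28.0 − 16.4) × 0.5 = 11.6 × 0.5 = 5.80 DD.
Night half: max(0, 11.8 − 16.4) × 0.5 = 0.0 × 0.5 = 0.00 DD.
Per 24 h: 5.80 DD/day.
Duration = 206 / 5.80 = 35.517 ≈ 35.5 days.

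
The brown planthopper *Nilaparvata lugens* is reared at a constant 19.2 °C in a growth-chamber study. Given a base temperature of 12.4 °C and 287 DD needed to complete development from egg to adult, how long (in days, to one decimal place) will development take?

Daily accumulation = 19.2 − 12.4 = 6.8 DD/day.
Duration = 287 / 6.8 = 42.206 ≈ 42.2 days.

42.2 days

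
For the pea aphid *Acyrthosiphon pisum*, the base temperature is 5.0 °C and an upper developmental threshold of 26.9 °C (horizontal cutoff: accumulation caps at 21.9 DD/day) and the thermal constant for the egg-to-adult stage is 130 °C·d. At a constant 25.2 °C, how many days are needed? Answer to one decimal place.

6.4 days

Daily accumulation = 25.2 − 5.0 = 20.2 DD/day.
Duration = 130 / 20.2 = 6.436 ≈ 6.4 days.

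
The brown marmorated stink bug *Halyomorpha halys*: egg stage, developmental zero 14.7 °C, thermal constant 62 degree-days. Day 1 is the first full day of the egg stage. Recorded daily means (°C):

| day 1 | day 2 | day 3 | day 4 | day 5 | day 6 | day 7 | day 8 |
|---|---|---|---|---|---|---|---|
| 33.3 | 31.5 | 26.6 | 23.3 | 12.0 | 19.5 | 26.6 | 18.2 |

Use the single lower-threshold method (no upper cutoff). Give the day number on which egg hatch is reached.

Daily DD above 14.7 °C: 18.6, 16.8, 11.9, 8.6, 0.0, 4.8, 11.9, 3.5.
Cumulative: 18.6, 35.4, 47.3, 55.9, 55.9, 60.7, 72.6, 76.1.
The total first reaches 62 DD on day 7.

day 7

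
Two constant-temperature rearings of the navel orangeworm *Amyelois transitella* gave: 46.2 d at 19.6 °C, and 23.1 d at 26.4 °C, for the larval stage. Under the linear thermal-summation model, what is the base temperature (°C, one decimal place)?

12.8 °C

Equal thermal constants: D₁(T₁ − T_b) = D₂(T₂ − T_b).
46.2·(19.6 − T_b) = 23.1·(26.4 − T_b)
T_b = (46.2·19.6 − 23.1·26.4) / (46.2 − 23.1) = 295.68 / 23.1 = 12.800 °C ≈ 12.8 °C.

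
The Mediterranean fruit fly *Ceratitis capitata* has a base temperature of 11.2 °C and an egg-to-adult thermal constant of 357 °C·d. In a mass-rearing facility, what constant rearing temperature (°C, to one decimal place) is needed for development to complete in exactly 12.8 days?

Required daily accumulation = 357 / 12.8 = 27.891 DD/day.
T = T_base + 27.891 = 11.2 + 27.891 = 39.091 ≈ 39.1 °C.

39.1 °C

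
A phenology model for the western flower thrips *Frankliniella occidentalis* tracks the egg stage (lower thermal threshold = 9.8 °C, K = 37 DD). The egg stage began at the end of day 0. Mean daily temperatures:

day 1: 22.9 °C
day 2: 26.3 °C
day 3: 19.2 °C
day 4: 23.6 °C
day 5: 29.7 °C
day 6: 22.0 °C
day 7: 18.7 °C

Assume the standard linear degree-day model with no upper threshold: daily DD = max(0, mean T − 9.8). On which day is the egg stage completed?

Daily DD above 9.8 °C: 13.1, 16.5, 9.4, 13.8, 19.9, 12.2, 8.9.
Cumulative: 13.1, 29.6, 39.0, 52.8, 72.7, 84.9, 93.8.
The total first reaches 37 DD on day 3.

day 3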